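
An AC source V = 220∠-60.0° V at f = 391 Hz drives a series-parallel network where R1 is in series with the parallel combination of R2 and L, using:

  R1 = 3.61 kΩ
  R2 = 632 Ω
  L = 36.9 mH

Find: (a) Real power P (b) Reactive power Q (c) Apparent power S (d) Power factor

Step 1 — Angular frequency: ω = 2π·f = 2π·391 = 2457 rad/s.
Step 2 — Component impedances:
  R1: Z = R = 3610 Ω
  R2: Z = R = 632 Ω
  L: Z = jωL = j·2457·0.0369 = 0 + j90.65 Ω
Step 3 — Parallel branch: R2 || L = 1/(1/R2 + 1/L) = 12.74 + j88.83 Ω.
Step 4 — Series with R1: Z_total = R1 + (R2 || L) = 3623 + j88.83 Ω = 3624∠1.4° Ω.
Step 5 — Source phasor: V = 220∠-60.0° V = 110 - j190.5 V.
Step 6 — Current: I = V / Z = 0.02906 - j0.0533 A = 0.06071∠-61.4° A.
Step 7 — Complex power: S = V·I* = 13.35 + j0.3274 VA.
Step 8 — Real power: P = Re(S) = 13.35 W.
Step 9 — Reactive power: Q = Im(S) = 0.3274 VAR.
Step 10 — Apparent power: |S| = 13.36 VA.
Step 11 — Power factor: PF = P/|S| = 0.9997 (lagging).

(a) P = 13.35 W  (b) Q = 0.3274 VAR  (c) S = 13.36 VA  (d) PF = 0.9997 (lagging)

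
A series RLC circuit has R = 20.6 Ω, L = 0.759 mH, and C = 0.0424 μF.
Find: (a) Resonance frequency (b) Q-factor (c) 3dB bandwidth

Step 1 — Resonance condition Im(Z)=0 gives ω₀ = 1/√(LC).
Step 2 — ω₀ = 1/√(0.000759·4.24e-08) = 1.763e+05 rad/s.
Step 3 — f₀ = ω₀/(2π) = 2.806e+04 Hz.
Step 4 — Series Q: Q = ω₀L/R = 1.763e+05·0.000759/20.6 = 6.495.
Step 5 — 3dB bandwidth: Δω = ω₀/Q = 2.714e+04 rad/s; BW = Δω/(2π) = 4320 Hz.

(a) f₀ = 2.806e+04 Hz  (b) Q = 6.495  (c) BW = 4320 Hz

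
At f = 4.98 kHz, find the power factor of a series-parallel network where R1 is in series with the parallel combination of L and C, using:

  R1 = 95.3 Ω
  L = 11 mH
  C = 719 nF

Step 1 — Angular frequency: ω = 2π·f = 2π·4980 = 3.129e+04 rad/s.
Step 2 — Component impedances:
  R1: Z = R = 95.3 Ω
  L: Z = jωL = j·3.129e+04·0.011 = 0 + j344.2 Ω
  C: Z = 1/(jωC) = -j/(ω·C) = 0 - j44.45 Ω
Step 3 — Parallel branch: L || C = 1/(1/L + 1/C) = 0 - j51.04 Ω.
Step 4 — Series with R1: Z_total = R1 + (L || C) = 95.3 - j51.04 Ω = 108.1∠-28.2° Ω.
Step 5 — Power factor: PF = cos(φ) = Re(Z)/|Z| = 95.3/108.11 = 0.8815.
Step 6 — Type: Im(Z) = -51.04 ⇒ leading (phase φ = -28.2°).

PF = 0.8815 (leading, φ = -28.2°)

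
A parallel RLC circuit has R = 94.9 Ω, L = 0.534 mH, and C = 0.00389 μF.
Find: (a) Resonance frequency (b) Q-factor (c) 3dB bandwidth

Step 1 — Resonance: ω₀ = 1/√(LC) = 1/√(0.000534·3.89e-09) = 6.938e+05 rad/s.
Step 2 — f₀ = ω₀/(2π) = 1.104e+05 Hz.
Step 3 — Parallel Q: Q = R/(ω₀L) = 94.9/(6.938e+05·0.000534) = 0.2561.
Step 4 — Bandwidth: Δω = ω₀/Q = 2.709e+06 rad/s; BW = Δω/(2π) = 4.311e+05 Hz.

(a) f₀ = 1.104e+05 Hz  (b) Q = 0.2561  (c) BW = 4.311e+05 Hz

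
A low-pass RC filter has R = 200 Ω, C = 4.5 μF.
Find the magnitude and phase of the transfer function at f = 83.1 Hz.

Step 1 — Angular frequency: ω = 2π·83.1 = 522.1 rad/s.
Step 2 — Transfer function: H(jω) = 1/(1 + jωRC).
Step 3 — Denominator: 1 + jωRC = 1 + j·522.1·200·4.5e-06 = 1 + j0.4699.
Step 4 — H = 0.8191 - j0.3849.
Step 5 — Magnitude: |H| = 0.9051 (-0.9 dB); phase: φ = -25.2°.

|H| = 0.9051 (-0.9 dB), φ = -25.2°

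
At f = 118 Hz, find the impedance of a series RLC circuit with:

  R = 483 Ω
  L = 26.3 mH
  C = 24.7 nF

Step 1 — Angular frequency: ω = 2π·f = 2π·118 = 741.4 rad/s.
Step 2 — Component impedances:
  R: Z = R = 483 Ω
  L: Z = jωL = j·741.4·0.0263 = 0 + j19.5 Ω
  C: Z = 1/(jωC) = -j/(ω·C) = 0 - j5.461e+04 Ω
Step 3 — Series combination: Z_total = R + L + C = 483 - j5.459e+04 Ω = 5.459e+04∠-89.5° Ω.

Z = 483 - j5.459e+04 Ω = 5.459e+04∠-89.5° Ω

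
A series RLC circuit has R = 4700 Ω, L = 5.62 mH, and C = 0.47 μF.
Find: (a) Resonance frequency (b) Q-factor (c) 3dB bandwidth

Step 1 — Resonance: ω₀ = 1/√(LC) = 1/√(0.00562·4.7e-07) = 1.946e+04 rad/s.
Step 2 — f₀ = ω₀/(2π) = 3097 Hz.
Step 3 — Series Q: Q = ω₀L/R = 1.946e+04·0.00562/4700 = 0.02327.
Step 4 — Bandwidth: Δω = ω₀/Q = 8.363e+05 rad/s; BW = Δω/(2π) = 1.331e+05 Hz.

(a) f₀ = 3097 Hz  (b) Q = 0.02327  (c) BW = 1.331e+05 Hz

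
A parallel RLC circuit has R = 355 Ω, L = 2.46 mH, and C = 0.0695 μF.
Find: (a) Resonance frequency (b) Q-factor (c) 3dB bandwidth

Step 1 — Resonance: ω₀ = 1/√(LC) = 1/√(0.00246·6.95e-08) = 7.648e+04 rad/s.
Step 2 — f₀ = ω₀/(2π) = 1.217e+04 Hz.
Step 3 — Parallel Q: Q = R/(ω₀L) = 355/(7.648e+04·0.00246) = 1.887.
Step 4 — Bandwidth: Δω = ω₀/Q = 4.053e+04 rad/s; BW = Δω/(2π) = 6451 Hz.

(a) f₀ = 1.217e+04 Hz  (b) Q = 1.887  (c) BW = 6451 Hz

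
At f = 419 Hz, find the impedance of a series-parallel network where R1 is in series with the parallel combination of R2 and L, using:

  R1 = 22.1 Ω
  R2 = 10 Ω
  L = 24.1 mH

Step 1 — Angular frequency: ω = 2π·f = 2π·419 = 2633 rad/s.
Step 2 — Component impedances:
  R1: Z = R = 22.1 Ω
  R2: Z = R = 10 Ω
  L: Z = jωL = j·2633·0.0241 = 0 + j63.45 Ω
Step 3 — Parallel branch: R2 || L = 1/(1/R2 + 1/L) = 9.758 + j1.538 Ω.
Step 4 — Series with R1: Z_total = R1 + (R2 || L) = 31.86 + j1.538 Ω = 31.89∠2.8° Ω.

Z = 31.86 + j1.538 Ω = 31.89∠2.8° Ω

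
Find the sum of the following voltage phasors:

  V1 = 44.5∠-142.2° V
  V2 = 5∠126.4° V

Step 1 — Convert each phasor to rectangular form:
  V1 = 44.5·(cos(-142.2°) + j·sin(-142.2°)) = -35.16 - j27.27 V
  V2 = 5·(cos(126.4°) + j·sin(126.4°)) = -2.967 + j4.024 V
Step 2 — Sum components: V_total = -38.13 - j23.25 V.
Step 3 — Convert to polar: |V_total| = 44.66 V, ∠V_total = -148.6°.

V_total = 44.66∠-148.6° V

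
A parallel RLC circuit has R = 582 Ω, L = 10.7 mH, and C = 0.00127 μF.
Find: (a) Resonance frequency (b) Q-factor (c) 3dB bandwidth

Step 1 — Resonance: ω₀ = 1/√(LC) = 1/√(0.0107·1.27e-09) = 2.713e+05 rad/s.
Step 2 — f₀ = ω₀/(2π) = 4.317e+04 Hz.
Step 3 — Parallel Q: Q = R/(ω₀L) = 582/(2.713e+05·0.0107) = 0.2005.
Step 4 — Bandwidth: Δω = ω₀/Q = 1.353e+06 rad/s; BW = Δω/(2π) = 2.153e+05 Hz.

(a) f₀ = 4.317e+04 Hz  (b) Q = 0.2005  (c) BW = 2.153e+05 Hz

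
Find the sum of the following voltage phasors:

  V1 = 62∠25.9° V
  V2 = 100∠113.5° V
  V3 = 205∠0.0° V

Step 1 — Convert each phasor to rectangular form:
  V1 = 62·(cos(25.9°) + j·sin(25.9°)) = 55.77 + j27.08 V
  V2 = 100·(cos(113.5°) + j·sin(113.5°)) = -39.87 + j91.71 V
  V3 = 205·(cos(0.0°) + j·sin(0.0°)) = 205 V
Step 2 — Sum components: V_total = 220.9 + j118.8 V.
Step 3 — Convert to polar: |V_total| = 250.8 V, ∠V_total = 28.3°.

V_total = 250.8∠28.3° V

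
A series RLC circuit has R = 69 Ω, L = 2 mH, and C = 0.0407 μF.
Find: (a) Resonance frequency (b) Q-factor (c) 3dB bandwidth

Step 1 — Resonance: ω₀ = 1/√(LC) = 1/√(0.002·4.07e-08) = 1.108e+05 rad/s.
Step 2 — f₀ = ω₀/(2π) = 1.764e+04 Hz.
Step 3 — Series Q: Q = ω₀L/R = 1.108e+05·0.002/69 = 3.213.
Step 4 — Bandwidth: Δω = ω₀/Q = 3.45e+04 rad/s; BW = Δω/(2π) = 5491 Hz.

(a) f₀ = 1.764e+04 Hz  (b) Q = 3.213  (c) BW = 5491 Hz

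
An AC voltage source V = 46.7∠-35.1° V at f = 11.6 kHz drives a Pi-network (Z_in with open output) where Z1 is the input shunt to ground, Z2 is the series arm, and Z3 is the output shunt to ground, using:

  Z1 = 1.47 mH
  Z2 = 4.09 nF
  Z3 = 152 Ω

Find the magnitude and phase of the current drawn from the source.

Step 1 — Angular frequency: ω = 2π·f = 2π·1.16e+04 = 7.288e+04 rad/s.
Step 2 — Component impedances:
  Z1: Z = jωL = j·7.288e+04·0.00147 = 0 + j107.1 Ω
  Z2: Z = 1/(jωC) = -j/(ω·C) = 0 - j3355 Ω
  Z3: Z = R = 152 Ω
Step 3 — With open output, the series arm Z2 and the output shunt Z3 appear in series to ground: Z2 + Z3 = 152 - j3355 Ω.
Step 4 — Parallel with input shunt Z1: Z_in = Z1 || (Z2 + Z3) = 0.1651 + j110.7 Ω = 110.7∠89.9° Ω.
Step 5 — Source phasor: V = 46.7∠-35.1° V = 38.21 - j26.85 V.
Step 6 — Ohm's law: I = V / Z_total = (38.21 - j26.85) / (0.1651 + j110.7) = -0.2421 - j0.3456 A.
Step 7 — Convert to polar: |I| = 0.422 A, ∠I = -125.0°.

I = 0.422∠-125.0° A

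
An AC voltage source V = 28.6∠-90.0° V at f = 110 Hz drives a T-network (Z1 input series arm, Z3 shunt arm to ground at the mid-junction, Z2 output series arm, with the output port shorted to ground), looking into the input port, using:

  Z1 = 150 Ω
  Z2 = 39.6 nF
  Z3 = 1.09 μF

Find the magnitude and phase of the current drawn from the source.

Step 1 — Angular frequency: ω = 2π·f = 2π·110 = 691.2 rad/s.
Step 2 — Component impedances:
  Z1: Z = R = 150 Ω
  Z2: Z = 1/(jωC) = -j/(ω·C) = 0 - j3.654e+04 Ω
  Z3: Z = 1/(jωC) = -j/(ω·C) = 0 - j1327 Ω
Step 3 — With the output port shorted to ground, the output series arm Z2 runs from the junction to ground; the shunt arm Z3 also runs from the junction to ground. They appear in parallel: Z3 || Z2 = 0 - j1281 Ω.
Step 4 — Series with input arm Z1: Z_in = Z1 + (Z3 || Z2) = 150 - j1281 Ω = 1290∠-83.3° Ω.
Step 5 — Source phasor: V = 28.6∠-90.0° V = 0 - j28.6 V.
Step 6 — Ohm's law: I = V / Z_total = (0 - j28.6) / (150 - j1281) = 0.02203 - j0.00258 A.
Step 7 — Convert to polar: |I| = 0.02218 A, ∠I = -6.7°.

I = 0.02218∠-6.7° A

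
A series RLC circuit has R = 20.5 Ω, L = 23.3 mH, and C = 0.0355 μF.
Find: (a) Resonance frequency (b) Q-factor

Step 1 — Resonance condition Im(Z)=0 gives ω₀ = 1/√(LC).
Step 2 — ω₀ = 1/√(0.0233·3.55e-08) = 3.477e+04 rad/s.
Step 3 — f₀ = ω₀/(2π) = 5534 Hz.
Step 4 — Series Q: Q = ω₀L/R = 3.477e+04·0.0233/20.5 = 39.52.

(a) f₀ = 5534 Hz  (b) Q = 39.52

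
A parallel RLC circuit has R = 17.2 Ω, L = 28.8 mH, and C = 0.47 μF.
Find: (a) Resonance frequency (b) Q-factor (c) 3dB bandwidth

Step 1 — Resonance: ω₀ = 1/√(LC) = 1/√(0.0288·4.7e-07) = 8595 rad/s.
Step 2 — f₀ = ω₀/(2π) = 1368 Hz.
Step 3 — Parallel Q: Q = R/(ω₀L) = 17.2/(8595·0.0288) = 0.06948.
Step 4 — Bandwidth: Δω = ω₀/Q = 1.237e+05 rad/s; BW = Δω/(2π) = 1.969e+04 Hz.

(a) f₀ = 1368 Hz  (b) Q = 0.06948  (c) BW = 1.969e+04 Hz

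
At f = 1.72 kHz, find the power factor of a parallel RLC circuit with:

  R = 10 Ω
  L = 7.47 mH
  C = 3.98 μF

Step 1 — Angular frequency: ω = 2π·f = 2π·1720 = 1.081e+04 rad/s.
Step 2 — Component impedances:
  R: Z = R = 10 Ω
  L: Z = jωL = j·1.081e+04·0.00747 = 0 + j80.73 Ω
  C: Z = 1/(jωC) = -j/(ω·C) = 0 - j23.25 Ω
Step 3 — Parallel combination: 1/Z_total = 1/R + 1/L + 1/C; Z_total = 9.143 - j2.8 Ω = 9.562∠-17.0° Ω.
Step 4 — Power factor: PF = cos(φ) = Re(Z)/|Z| = 9.143/9.562 = 0.9562.
Step 5 — Type: Im(Z) = -2.8 ⇒ leading (phase φ = -17.0°).

PF = 0.9562 (leading, φ = -17.0°)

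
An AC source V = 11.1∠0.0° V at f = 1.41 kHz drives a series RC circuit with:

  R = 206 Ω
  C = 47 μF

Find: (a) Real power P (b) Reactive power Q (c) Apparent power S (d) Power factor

Step 1 — Angular frequency: ω = 2π·f = 2π·1410 = 8859 rad/s.
Step 2 — Component impedances:
  R: Z = R = 206 Ω
  C: Z = 1/(jωC) = -j/(ω·C) = 0 - j2.402 Ω
Step 3 — Series combination: Z_total = R + C = 206 - j2.402 Ω = 206∠-0.7° Ω.
Step 4 — Source phasor: V = 11.1∠0.0° V = 11.1 V.
Step 5 — Current: I = V / Z = 0.05388 + j0.0006281 A = 0.05388∠0.7° A.
Step 6 — Complex power: S = V·I* = 0.598 - j0.006972 VA.
Step 7 — Real power: P = Re(S) = 0.598 W.
Step 8 — Reactive power: Q = Im(S) = -0.006972 VAR.
Step 9 — Apparent power: |S| = 0.5981 VA.
Step 10 — Power factor: PF = P/|S| = 0.9999 (leading).

(a) P = 0.598 W  (b) Q = -0.006972 VAR  (c) S = 0.5981 VA  (d) PF = 0.9999 (leading)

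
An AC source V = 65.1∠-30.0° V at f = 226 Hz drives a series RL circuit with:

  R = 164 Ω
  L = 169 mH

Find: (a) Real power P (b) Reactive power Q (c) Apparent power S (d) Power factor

Step 1 — Angular frequency: ω = 2π·f = 2π·226 = 1420 rad/s.
Step 2 — Component impedances:
  R: Z = R = 164 Ω
  L: Z = jωL = j·1420·0.169 = 0 + j240 Ω
Step 3 — Series combination: Z_total = R + L = 164 + j240 Ω = 290.7∠55.7° Ω.
Step 4 — Source phasor: V = 65.1∠-30.0° V = 56.38 - j32.55 V.
Step 5 — Current: I = V / Z = 0.01698 - j0.2233 A = 0.224∠-85.7° A.
Step 6 — Complex power: S = V·I* = 8.227 + j12.04 VA.
Step 7 — Real power: P = Re(S) = 8.227 W.
Step 8 — Reactive power: Q = Im(S) = 12.04 VAR.
Step 9 — Apparent power: |S| = 14.58 VA.
Step 10 — Power factor: PF = P/|S| = 0.5642 (lagging).

(a) P = 8.227 W  (b) Q = 12.04 VAR  (c) S = 14.58 VA  (d) PF = 0.5642 (lagging)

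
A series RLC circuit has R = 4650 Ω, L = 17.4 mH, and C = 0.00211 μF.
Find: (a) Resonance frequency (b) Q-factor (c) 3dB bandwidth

Step 1 — Resonance condition Im(Z)=0 gives ω₀ = 1/√(LC).
Step 2 — ω₀ = 1/√(0.0174·2.11e-09) = 1.65e+05 rad/s.
Step 3 — f₀ = ω₀/(2π) = 2.627e+04 Hz.
Step 4 — Series Q: Q = ω₀L/R = 1.65e+05·0.0174/4650 = 0.6176.
Step 5 — 3dB bandwidth: Δω = ω₀/Q = 2.672e+05 rad/s; BW = Δω/(2π) = 4.253e+04 Hz.

(a) f₀ = 2.627e+04 Hz  (b) Q = 0.6176  (c) BW = 4.253e+04 Hz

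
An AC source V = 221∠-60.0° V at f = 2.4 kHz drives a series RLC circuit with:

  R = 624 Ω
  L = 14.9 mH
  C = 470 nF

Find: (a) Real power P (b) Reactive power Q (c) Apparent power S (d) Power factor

Step 1 — Angular frequency: ω = 2π·f = 2π·2400 = 1.508e+04 rad/s.
Step 2 — Component impedances:
  R: Z = R = 624 Ω
  L: Z = jωL = j·1.508e+04·0.0149 = 0 + j224.7 Ω
  C: Z = 1/(jωC) = -j/(ω·C) = 0 - j141.1 Ω
Step 3 — Series combination: Z_total = R + L + C = 624 + j83.59 Ω = 629.6∠7.6° Ω.
Step 4 — Source phasor: V = 221∠-60.0° V = 110.5 - j191.4 V.
Step 5 — Current: I = V / Z = 0.1336 - j0.3246 A = 0.351∠-67.6° A.
Step 6 — Complex power: S = V·I* = 76.89 + j10.3 VA.
Step 7 — Real power: P = Re(S) = 76.89 W.
Step 8 — Reactive power: Q = Im(S) = 10.3 VAR.
Step 9 — Apparent power: |S| = 77.58 VA.
Step 10 — Power factor: PF = P/|S| = 0.9911 (lagging).

(a) P = 76.89 W  (b) Q = 10.3 VAR  (c) S = 77.58 VA  (d) PF = 0.9911 (lagging)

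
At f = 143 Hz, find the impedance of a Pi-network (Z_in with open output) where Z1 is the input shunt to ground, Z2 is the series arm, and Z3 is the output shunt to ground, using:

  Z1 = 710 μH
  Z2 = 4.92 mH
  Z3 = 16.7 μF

Step 1 — Angular frequency: ω = 2π·f = 2π·143 = 898.5 rad/s.
Step 2 — Component impedances:
  Z1: Z = jωL = j·898.5·0.00071 = 0 + j0.6379 Ω
  Z2: Z = jωL = j·898.5·0.00492 = 0 + j4.421 Ω
  Z3: Z = 1/(jωC) = -j/(ω·C) = 0 - j66.65 Ω
Step 3 — With open output, the series arm Z2 and the output shunt Z3 appear in series to ground: Z2 + Z3 = 0 - j62.22 Ω.
Step 4 — Parallel with input shunt Z1: Z_in = Z1 || (Z2 + Z3) = 0 + j0.6445 Ω = 0.6445∠90.0° Ω.

Z = 0 + j0.6445 Ω = 0.6445∠90.0° Ω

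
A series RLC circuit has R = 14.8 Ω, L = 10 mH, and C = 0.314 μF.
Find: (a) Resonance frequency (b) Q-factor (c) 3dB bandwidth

Step 1 — Resonance: ω₀ = 1/√(LC) = 1/√(0.01·3.14e-07) = 1.785e+04 rad/s.
Step 2 — f₀ = ω₀/(2π) = 2840 Hz.
Step 3 — Series Q: Q = ω₀L/R = 1.785e+04·0.01/14.8 = 12.06.
Step 4 — Bandwidth: Δω = ω₀/Q = 1480 rad/s; BW = Δω/(2π) = 235.5 Hz.

(a) f₀ = 2840 Hz  (b) Q = 12.06  (c) BW = 235.5 Hz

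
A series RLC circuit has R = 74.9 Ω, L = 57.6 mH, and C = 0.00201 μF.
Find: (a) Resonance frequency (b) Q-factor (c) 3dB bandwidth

Step 1 — Resonance condition Im(Z)=0 gives ω₀ = 1/√(LC).
Step 2 — ω₀ = 1/√(0.0576·2.01e-09) = 9.294e+04 rad/s.
Step 3 — f₀ = ω₀/(2π) = 1.479e+04 Hz.
Step 4 — Series Q: Q = ω₀L/R = 9.294e+04·0.0576/74.9 = 71.47.
Step 5 — 3dB bandwidth: Δω = ω₀/Q = 1300 rad/s; BW = Δω/(2π) = 207 Hz.

(a) f₀ = 1.479e+04 Hz  (b) Q = 71.47  (c) BW = 207 Hz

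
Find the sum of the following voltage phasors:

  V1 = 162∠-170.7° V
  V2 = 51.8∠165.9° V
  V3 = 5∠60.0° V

Step 1 — Convert each phasor to rectangular form:
  V1 = 162·(cos(-170.7°) + j·sin(-170.7°)) = -159.9 - j26.18 V
  V2 = 51.8·(cos(165.9°) + j·sin(165.9°)) = -50.24 + j12.62 V
  V3 = 5·(cos(60.0°) + j·sin(60.0°)) = 2.5 + j4.33 V
Step 2 — Sum components: V_total = -207.6 - j9.23 V.
Step 3 — Convert to polar: |V_total| = 207.8 V, ∠V_total = -177.5°.

V_total = 207.8∠-177.5° V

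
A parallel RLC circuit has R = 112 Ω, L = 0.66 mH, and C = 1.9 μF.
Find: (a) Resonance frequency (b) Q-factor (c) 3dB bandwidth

Step 1 — Resonance: ω₀ = 1/√(LC) = 1/√(0.00066·1.9e-06) = 2.824e+04 rad/s.
Step 2 — f₀ = ω₀/(2π) = 4494 Hz.
Step 3 — Parallel Q: Q = R/(ω₀L) = 112/(2.824e+04·0.00066) = 6.009.
Step 4 — Bandwidth: Δω = ω₀/Q = 4699 rad/s; BW = Δω/(2π) = 747.9 Hz.

(a) f₀ = 4494 Hz  (b) Q = 6.009  (c) BW = 747.9 Hz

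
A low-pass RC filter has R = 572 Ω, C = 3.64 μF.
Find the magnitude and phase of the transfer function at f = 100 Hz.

Step 1 — Angular frequency: ω = 2π·100 = 628.3 rad/s.
Step 2 — Transfer function: H(jω) = 1/(1 + jωRC).
Step 3 — Denominator: 1 + jωRC = 1 + j·628.3·572·3.64e-06 = 1 + j1.308.
Step 4 — H = 0.3688 - j0.4825.
Step 5 — Magnitude: |H| = 0.6073 (-4.3 dB); phase: φ = -52.6°.

|H| = 0.6073 (-4.3 dB), φ = -52.6°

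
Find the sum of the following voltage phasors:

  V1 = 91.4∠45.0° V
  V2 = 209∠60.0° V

Step 1 — Convert each phasor to rectangular form:
  V1 = 91.4·(cos(45.0°) + j·sin(45.0°)) = 64.63 + j64.63 V
  V2 = 209·(cos(60.0°) + j·sin(60.0°)) = 104.5 + j181 V
Step 2 — Sum components: V_total = 169.1 + j245.6 V.
Step 3 — Convert to polar: |V_total| = 298.2 V, ∠V_total = 55.5°.

V_total = 298.2∠55.5° V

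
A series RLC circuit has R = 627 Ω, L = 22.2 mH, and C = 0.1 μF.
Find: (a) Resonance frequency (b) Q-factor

Step 1 — Resonance condition Im(Z)=0 gives ω₀ = 1/√(LC).
Step 2 — ω₀ = 1/√(0.0222·1e-07) = 2.122e+04 rad/s.
Step 3 — f₀ = ω₀/(2π) = 3378 Hz.
Step 4 — Series Q: Q = ω₀L/R = 2.122e+04·0.0222/627 = 0.7515.

(a) f₀ = 3378 Hz  (b) Q = 0.7515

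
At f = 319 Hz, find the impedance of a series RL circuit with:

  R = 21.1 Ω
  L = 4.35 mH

Step 1 — Angular frequency: ω = 2π·f = 2π·319 = 2004 rad/s.
Step 2 — Component impedances:
  R: Z = R = 21.1 Ω
  L: Z = jωL = j·2004·0.00435 = 0 + j8.719 Ω
Step 3 — Series combination: Z_total = R + L = 21.1 + j8.719 Ω = 22.83∠22.5° Ω.

Z = 21.1 + j8.719 Ω = 22.83∠22.5° Ω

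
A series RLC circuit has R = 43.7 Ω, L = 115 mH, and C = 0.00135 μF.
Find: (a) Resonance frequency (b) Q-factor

Step 1 — Resonance condition Im(Z)=0 gives ω₀ = 1/√(LC).
Step 2 — ω₀ = 1/√(0.115·1.35e-09) = 8.026e+04 rad/s.
Step 3 — f₀ = ω₀/(2π) = 1.277e+04 Hz.
Step 4 — Series Q: Q = ω₀L/R = 8.026e+04·0.115/43.7 = 211.2.

(a) f₀ = 1.277e+04 Hz  (b) Q = 211.2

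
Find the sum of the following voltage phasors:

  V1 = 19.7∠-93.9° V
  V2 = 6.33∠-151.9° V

Step 1 — Convert each phasor to rectangular form:
  V1 = 19.7·(cos(-93.9°) + j·sin(-93.9°)) = -1.34 - j19.65 V
  V2 = 6.33·(cos(-151.9°) + j·sin(-151.9°)) = -5.584 - j2.982 V
Step 2 — Sum components: V_total = -6.924 - j22.64 V.
Step 3 — Convert to polar: |V_total| = 23.67 V, ∠V_total = -107.0°.

V_total = 23.67∠-107.0° V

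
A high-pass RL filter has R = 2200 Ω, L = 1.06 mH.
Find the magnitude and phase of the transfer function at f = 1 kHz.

Step 1 — Angular frequency: ω = 2π·1000 = 6283 rad/s.
Step 2 — Transfer function: H(jω) = jωL/(R + jωL).
Step 3 — Numerator jωL = j·6.66; denominator R + jωL = 2200 + j6.66.
Step 4 — H = 9.165e-06 + j0.003027.
Step 5 — Magnitude: |H| = 0.003027 (-50.4 dB); phase: φ = 89.8°.

|H| = 0.003027 (-50.4 dB), φ = 89.8°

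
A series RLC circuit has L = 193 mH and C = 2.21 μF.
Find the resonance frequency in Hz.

Step 1 — Resonance condition Im(Z)=0 gives ω₀ = 1/√(LC).
Step 2 — ω₀ = 1/√(0.193·2.21e-06) = 1531 rad/s.
Step 3 — f₀ = ω₀/(2π) = 243.7 Hz.

f₀ = 243.7 Hz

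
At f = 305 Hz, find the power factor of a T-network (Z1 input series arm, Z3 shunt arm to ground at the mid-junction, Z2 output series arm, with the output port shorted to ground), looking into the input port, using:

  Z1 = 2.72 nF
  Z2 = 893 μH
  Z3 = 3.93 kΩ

Step 1 — Angular frequency: ω = 2π·f = 2π·305 = 1916 rad/s.
Step 2 — Component impedances:
  Z1: Z = 1/(jωC) = -j/(ω·C) = 0 - j1.918e+05 Ω
  Z2: Z = jωL = j·1916·0.000893 = 0 + j1.711 Ω
  Z3: Z = R = 3930 Ω
Step 3 — With the output port shorted to ground, the output series arm Z2 runs from the junction to ground; the shunt arm Z3 also runs from the junction to ground. They appear in parallel: Z3 || Z2 = 0.0007452 + j1.711 Ω.
Step 4 — Series with input arm Z1: Z_in = Z1 + (Z3 || Z2) = 0.0007452 - j1.918e+05 Ω = 1.918e+05∠-90.0° Ω.
Step 5 — Power factor: PF = cos(φ) = Re(Z)/|Z| = 0.00074519/1.9184e+05 = 3.884e-09.
Step 6 — Type: Im(Z) = -1.918e+05 ⇒ leading (phase φ = -90.0°).

PF = 3.884e-09 (leading, φ = -90.0°)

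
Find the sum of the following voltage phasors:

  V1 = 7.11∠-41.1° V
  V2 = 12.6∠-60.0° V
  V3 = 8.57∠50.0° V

Step 1 — Convert each phasor to rectangular form:
  V1 = 7.11·(cos(-41.1°) + j·sin(-41.1°)) = 5.358 - j4.674 V
  V2 = 12.6·(cos(-60.0°) + j·sin(-60.0°)) = 6.3 - j10.91 V
  V3 = 8.57·(cos(50.0°) + j·sin(50.0°)) = 5.509 + j6.565 V
Step 2 — Sum components: V_total = 17.17 - j9.021 V.
Step 3 — Convert to polar: |V_total| = 19.39 V, ∠V_total = -27.7°.

V_total = 19.39∠-27.7° V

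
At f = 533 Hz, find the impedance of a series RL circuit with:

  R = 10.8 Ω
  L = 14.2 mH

Step 1 — Angular frequency: ω = 2π·f = 2π·533 = 3349 rad/s.
Step 2 — Component impedances:
  R: Z = R = 10.8 Ω
  L: Z = jωL = j·3349·0.0142 = 0 + j47.55 Ω
Step 3 — Series combination: Z_total = R + L = 10.8 + j47.55 Ω = 48.77∠77.2° Ω.

Z = 10.8 + j47.55 Ω = 48.77∠77.2° Ω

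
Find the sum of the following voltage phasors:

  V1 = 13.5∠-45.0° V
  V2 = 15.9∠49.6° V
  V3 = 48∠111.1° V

Step 1 — Convert each phasor to rectangular form:
  V1 = 13.5·(cos(-45.0°) + j·sin(-45.0°)) = 9.546 - j9.546 V
  V2 = 15.9·(cos(49.6°) + j·sin(49.6°)) = 10.31 + j12.11 V
  V3 = 48·(cos(111.1°) + j·sin(111.1°)) = -17.28 + j44.78 V
Step 2 — Sum components: V_total = 2.571 + j47.34 V.
Step 3 — Convert to polar: |V_total| = 47.41 V, ∠V_total = 86.9°.

V_total = 47.41∠86.9° V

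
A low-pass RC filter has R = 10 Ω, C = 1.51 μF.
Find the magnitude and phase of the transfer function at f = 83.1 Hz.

Step 1 — Angular frequency: ω = 2π·83.1 = 522.1 rad/s.
Step 2 — Transfer function: H(jω) = 1/(1 + jωRC).
Step 3 — Denominator: 1 + jωRC = 1 + j·522.1·10·1.51e-06 = 1 + j0.007884.
Step 4 — H = 0.9999 - j0.007884.
Step 5 — Magnitude: |H| = 1 (-0.0 dB); phase: φ = -0.5°.

|H| = 1 (-0.0 dB), φ = -0.5°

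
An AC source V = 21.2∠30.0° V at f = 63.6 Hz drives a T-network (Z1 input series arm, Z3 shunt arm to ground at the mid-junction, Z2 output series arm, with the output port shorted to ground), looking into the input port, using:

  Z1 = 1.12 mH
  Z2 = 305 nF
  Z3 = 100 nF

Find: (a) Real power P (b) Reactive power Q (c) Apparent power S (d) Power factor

Step 1 — Angular frequency: ω = 2π·f = 2π·63.6 = 399.6 rad/s.
Step 2 — Component impedances:
  Z1: Z = jωL = j·399.6·0.00112 = 0 + j0.4476 Ω
  Z2: Z = 1/(jωC) = -j/(ω·C) = 0 - j8205 Ω
  Z3: Z = 1/(jωC) = -j/(ω·C) = 0 - j2.502e+04 Ω
Step 3 — With the output port shorted to ground, the output series arm Z2 runs from the junction to ground; the shunt arm Z3 also runs from the junction to ground. They appear in parallel: Z3 || Z2 = 0 - j6179 Ω.
Step 4 — Series with input arm Z1: Z_in = Z1 + (Z3 || Z2) = 0 - j6178 Ω = 6178∠-90.0° Ω.
Step 5 — Source phasor: V = 21.2∠30.0° V = 18.36 + j10.6 V.
Step 6 — Current: I = V / Z = -0.001716 + j0.002972 A = 0.003431∠120.0° A.
Step 7 — Complex power: S = V·I* = 0 - j0.07274 VA.
Step 8 — Real power: P = Re(S) = 0 W.
Step 9 — Reactive power: Q = Im(S) = -0.07274 VAR.
Step 10 — Apparent power: |S| = 0.07274 VA.
Step 11 — Power factor: PF = P/|S| = 0 (leading).

(a) P = 0 W  (b) Q = -0.07274 VAR  (c) S = 0.07274 VA  (d) PF = 0 (leading)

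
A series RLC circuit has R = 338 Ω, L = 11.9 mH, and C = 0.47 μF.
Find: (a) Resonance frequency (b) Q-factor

Step 1 — Resonance condition Im(Z)=0 gives ω₀ = 1/√(LC).
Step 2 — ω₀ = 1/√(0.0119·4.7e-07) = 1.337e+04 rad/s.
Step 3 — f₀ = ω₀/(2π) = 2128 Hz.
Step 4 — Series Q: Q = ω₀L/R = 1.337e+04·0.0119/338 = 0.4708.

(a) f₀ = 2128 Hz  (b) Q = 0.4708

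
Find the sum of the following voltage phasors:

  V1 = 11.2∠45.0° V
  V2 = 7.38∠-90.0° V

Step 1 — Convert each phasor to rectangular form:
  V1 = 11.2·(cos(45.0°) + j·sin(45.0°)) = 7.92 + j7.92 V
  V2 = 7.38·(cos(-90.0°) + j·sin(-90.0°)) = 0 - j7.38 V
Step 2 — Sum components: V_total = 7.92 + j0.5396 V.
Step 3 — Convert to polar: |V_total| = 7.938 V, ∠V_total = 3.9°.

V_total = 7.938∠3.9° V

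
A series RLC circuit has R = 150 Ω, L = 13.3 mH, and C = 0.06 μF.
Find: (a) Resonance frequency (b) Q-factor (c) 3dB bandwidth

Step 1 — Resonance: ω₀ = 1/√(LC) = 1/√(0.0133·6e-08) = 3.54e+04 rad/s.
Step 2 — f₀ = ω₀/(2π) = 5634 Hz.
Step 3 — Series Q: Q = ω₀L/R = 3.54e+04·0.0133/150 = 3.139.
Step 4 — Bandwidth: Δω = ω₀/Q = 1.128e+04 rad/s; BW = Δω/(2π) = 1795 Hz.

(a) f₀ = 5634 Hz  (b) Q = 3.139  (c) BW = 1795 Hz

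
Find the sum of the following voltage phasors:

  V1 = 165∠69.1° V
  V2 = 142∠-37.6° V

Step 1 — Convert each phasor to rectangular form:
  V1 = 165·(cos(69.1°) + j·sin(69.1°)) = 58.86 + j154.1 V
  V2 = 142·(cos(-37.6°) + j·sin(-37.6°)) = 112.5 - j86.64 V
Step 2 — Sum components: V_total = 171.4 + j67.5 V.
Step 3 — Convert to polar: |V_total| = 184.2 V, ∠V_total = 21.5°.

V_total = 184.2∠21.5° V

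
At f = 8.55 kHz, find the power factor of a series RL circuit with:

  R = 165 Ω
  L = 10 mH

Step 1 — Angular frequency: ω = 2π·f = 2π·8550 = 5.372e+04 rad/s.
Step 2 — Component impedances:
  R: Z = R = 165 Ω
  L: Z = jωL = j·5.372e+04·0.01 = 0 + j537.2 Ω
Step 3 — Series combination: Z_total = R + L = 165 + j537.2 Ω = 562∠72.9° Ω.
Step 4 — Power factor: PF = cos(φ) = Re(Z)/|Z| = 165/562 = 0.2936.
Step 5 — Type: Im(Z) = 537.2 ⇒ lagging (phase φ = 72.9°).

PF = 0.2936 (lagging, φ = 72.9°)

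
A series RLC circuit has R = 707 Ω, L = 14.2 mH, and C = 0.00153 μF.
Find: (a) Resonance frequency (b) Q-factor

Step 1 — Resonance condition Im(Z)=0 gives ω₀ = 1/√(LC).
Step 2 — ω₀ = 1/√(0.0142·1.53e-09) = 2.145e+05 rad/s.
Step 3 — f₀ = ω₀/(2π) = 3.415e+04 Hz.
Step 4 — Series Q: Q = ω₀L/R = 2.145e+05·0.0142/707 = 4.309.

(a) f₀ = 3.415e+04 Hz  (b) Q = 4.309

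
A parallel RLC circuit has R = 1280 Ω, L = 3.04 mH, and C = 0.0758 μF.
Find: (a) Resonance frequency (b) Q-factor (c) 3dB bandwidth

Step 1 — Resonance: ω₀ = 1/√(LC) = 1/√(0.00304·7.58e-08) = 6.588e+04 rad/s.
Step 2 — f₀ = ω₀/(2π) = 1.048e+04 Hz.
Step 3 — Parallel Q: Q = R/(ω₀L) = 1280/(6.588e+04·0.00304) = 6.392.
Step 4 — Bandwidth: Δω = ω₀/Q = 1.031e+04 rad/s; BW = Δω/(2π) = 1640 Hz.

(a) f₀ = 1.048e+04 Hz  (b) Q = 6.392  (c) BW = 1640 Hz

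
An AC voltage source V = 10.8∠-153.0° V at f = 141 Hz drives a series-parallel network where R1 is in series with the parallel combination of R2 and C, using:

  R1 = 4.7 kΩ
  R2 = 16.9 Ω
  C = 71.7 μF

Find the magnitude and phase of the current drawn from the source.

Step 1 — Angular frequency: ω = 2π·f = 2π·141 = 885.9 rad/s.
Step 2 — Component impedances:
  R1: Z = R = 4700 Ω
  R2: Z = R = 16.9 Ω
  C: Z = 1/(jωC) = -j/(ω·C) = 0 - j15.74 Ω
Step 3 — Parallel branch: R2 || C = 1/(1/R2 + 1/C) = 7.852 - j8.429 Ω.
Step 4 — Series with R1: Z_total = R1 + (R2 || C) = 4708 - j8.429 Ω = 4708∠-0.1° Ω.
Step 5 — Source phasor: V = 10.8∠-153.0° V = -9.623 - j4.903 V.
Step 6 — Ohm's law: I = V / Z_total = (-9.623 - j4.903) / (4708 - j8.429) = -0.002042 - j0.001045 A.
Step 7 — Convert to polar: |I| = 0.002294 A, ∠I = -152.9°.

I = 0.002294∠-152.9° A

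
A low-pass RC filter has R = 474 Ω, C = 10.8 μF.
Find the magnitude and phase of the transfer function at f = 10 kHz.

Step 1 — Angular frequency: ω = 2π·1e+04 = 6.283e+04 rad/s.
Step 2 — Transfer function: H(jω) = 1/(1 + jωRC).
Step 3 — Denominator: 1 + jωRC = 1 + j·6.283e+04·474·1.08e-05 = 1 + j321.6.
Step 4 — H = 9.666e-06 - j0.003109.
Step 5 — Magnitude: |H| = 0.003109 (-50.1 dB); phase: φ = -89.8°.

|H| = 0.003109 (-50.1 dB), φ = -89.8°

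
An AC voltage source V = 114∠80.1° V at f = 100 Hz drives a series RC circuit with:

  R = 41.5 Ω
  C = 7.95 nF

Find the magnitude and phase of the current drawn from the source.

Step 1 — Angular frequency: ω = 2π·f = 2π·100 = 628.3 rad/s.
Step 2 — Component impedances:
  R: Z = R = 41.5 Ω
  C: Z = 1/(jωC) = -j/(ω·C) = 0 - j2.002e+05 Ω
Step 3 — Series combination: Z_total = R + C = 41.5 - j2.002e+05 Ω = 2.002e+05∠-90.0° Ω.
Step 4 — Source phasor: V = 114∠80.1° V = 19.6 + j112.3 V.
Step 5 — Ohm's law: I = V / Z_total = (19.6 + j112.3) / (41.5 - j2.002e+05) = -0.0005609 + j9.802e-05 A.
Step 6 — Convert to polar: |I| = 0.0005694 A, ∠I = 170.1°.

I = 0.0005694∠170.1° A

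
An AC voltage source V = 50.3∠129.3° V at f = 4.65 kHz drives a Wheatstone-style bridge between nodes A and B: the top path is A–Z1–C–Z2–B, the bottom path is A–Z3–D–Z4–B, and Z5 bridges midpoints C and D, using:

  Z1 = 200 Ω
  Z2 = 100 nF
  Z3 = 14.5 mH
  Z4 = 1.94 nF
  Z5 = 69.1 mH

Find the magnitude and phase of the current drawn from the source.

Step 1 — Angular frequency: ω = 2π·f = 2π·4650 = 2.922e+04 rad/s.
Step 2 — Component impedances:
  Z1: Z = R = 200 Ω
  Z2: Z = 1/(jωC) = -j/(ω·C) = 0 - j342.3 Ω
  Z3: Z = jωL = j·2.922e+04·0.0145 = 0 + j423.6 Ω
  Z4: Z = 1/(jωC) = -j/(ω·C) = 0 - j1.764e+04 Ω
  Z5: Z = jωL = j·2.922e+04·0.0691 = 0 + j2019 Ω
Step 3 — Bridge requires nodal analysis (the Z5 bridge couples midpoints C and D, so the two paths cannot be reduced to a simple series/parallel combination). Setting node B to ground and injecting 1 A at node A, the 3-node admittance system at A, C, D solves to V_A = Z_AB = 192.6 - j321.3 Ω = 374.6∠-59.1° Ω.
Step 4 — Source phasor: V = 50.3∠129.3° V = -31.86 + j38.92 V.
Step 5 — Ohm's law: I = V / Z_total = (-31.86 + j38.92) / (192.6 - j321.3) = -0.1328 - j0.01954 A.
Step 6 — Convert to polar: |I| = 0.1343 A, ∠I = -171.6°.

I = 0.1343∠-171.6° A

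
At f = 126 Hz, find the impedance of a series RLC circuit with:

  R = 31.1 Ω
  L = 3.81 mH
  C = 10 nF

Step 1 — Angular frequency: ω = 2π·f = 2π·126 = 791.7 rad/s.
Step 2 — Component impedances:
  R: Z = R = 31.1 Ω
  L: Z = jωL = j·791.7·0.00381 = 0 + j3.016 Ω
  C: Z = 1/(jωC) = -j/(ω·C) = 0 - j1.263e+05 Ω
Step 3 — Series combination: Z_total = R + L + C = 31.1 - j1.263e+05 Ω = 1.263e+05∠-90.0° Ω.

Z = 31.1 - j1.263e+05 Ω = 1.263e+05∠-90.0° Ω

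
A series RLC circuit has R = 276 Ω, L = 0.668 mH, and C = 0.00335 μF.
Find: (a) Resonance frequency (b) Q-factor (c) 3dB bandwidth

Step 1 — Resonance condition Im(Z)=0 gives ω₀ = 1/√(LC).
Step 2 — ω₀ = 1/√(0.000668·3.35e-09) = 6.685e+05 rad/s.
Step 3 — f₀ = ω₀/(2π) = 1.064e+05 Hz.
Step 4 — Series Q: Q = ω₀L/R = 6.685e+05·0.000668/276 = 1.618.
Step 5 — 3dB bandwidth: Δω = ω₀/Q = 4.132e+05 rad/s; BW = Δω/(2π) = 6.576e+04 Hz.

(a) f₀ = 1.064e+05 Hz  (b) Q = 1.618  (c) BW = 6.576e+04 Hz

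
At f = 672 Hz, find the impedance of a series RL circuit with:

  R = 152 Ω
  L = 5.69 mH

Step 1 — Angular frequency: ω = 2π·f = 2π·672 = 4222 rad/s.
Step 2 — Component impedances:
  R: Z = R = 152 Ω
  L: Z = jωL = j·4222·0.00569 = 0 + j24.02 Ω
Step 3 — Series combination: Z_total = R + L = 152 + j24.02 Ω = 153.9∠9.0° Ω.

Z = 152 + j24.02 Ω = 153.9∠9.0° Ω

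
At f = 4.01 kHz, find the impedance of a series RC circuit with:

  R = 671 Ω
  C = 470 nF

Step 1 — Angular frequency: ω = 2π·f = 2π·4010 = 2.52e+04 rad/s.
Step 2 — Component impedances:
  R: Z = R = 671 Ω
  C: Z = 1/(jωC) = -j/(ω·C) = 0 - j84.45 Ω
Step 3 — Series combination: Z_total = R + C = 671 - j84.45 Ω = 676.3∠-7.2° Ω.

Z = 671 - j84.45 Ω = 676.3∠-7.2° Ω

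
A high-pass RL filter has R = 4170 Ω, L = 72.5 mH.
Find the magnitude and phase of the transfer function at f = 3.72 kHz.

Step 1 — Angular frequency: ω = 2π·3720 = 2.337e+04 rad/s.
Step 2 — Transfer function: H(jω) = jωL/(R + jωL).
Step 3 — Numerator jωL = j·1695; denominator R + jωL = 4170 + j1695.
Step 4 — H = 0.1417 + j0.3488.
Step 5 — Magnitude: |H| = 0.3765 (-8.5 dB); phase: φ = 67.9°.

|H| = 0.3765 (-8.5 dB), φ = 67.9°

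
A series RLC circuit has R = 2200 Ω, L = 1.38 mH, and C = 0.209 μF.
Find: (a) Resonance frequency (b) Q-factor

Step 1 — Resonance condition Im(Z)=0 gives ω₀ = 1/√(LC).
Step 2 — ω₀ = 1/√(0.00138·2.09e-07) = 5.888e+04 rad/s.
Step 3 — f₀ = ω₀/(2π) = 9371 Hz.
Step 4 — Series Q: Q = ω₀L/R = 5.888e+04·0.00138/2200 = 0.03694.

(a) f₀ = 9371 Hz  (b) Q = 0.03694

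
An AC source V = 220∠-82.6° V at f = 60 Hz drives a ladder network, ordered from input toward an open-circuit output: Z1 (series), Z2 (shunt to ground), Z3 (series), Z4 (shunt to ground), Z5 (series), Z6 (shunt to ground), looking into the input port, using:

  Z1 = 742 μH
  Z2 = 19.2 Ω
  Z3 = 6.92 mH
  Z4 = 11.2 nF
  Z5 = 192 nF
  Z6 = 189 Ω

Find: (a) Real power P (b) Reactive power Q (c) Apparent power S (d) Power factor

Step 1 — Angular frequency: ω = 2π·f = 2π·60 = 377 rad/s.
Step 2 — Component impedances:
  Z1: Z = jωL = j·377·0.000742 = 0 + j0.2797 Ω
  Z2: Z = R = 19.2 Ω
  Z3: Z = jωL = j·377·0.00692 = 0 + j2.609 Ω
  Z4: Z = 1/(jωC) = -j/(ω·C) = 0 - j2.368e+05 Ω
  Z5: Z = 1/(jωC) = -j/(ω·C) = 0 - j1.382e+04 Ω
  Z6: Z = R = 189 Ω
Step 3 — Ladder network (open output): work backward from the far end, alternating series and parallel combinations. Z_in = 19.2 + j0.2515 Ω = 19.2∠0.8° Ω.
Step 4 — Source phasor: V = 220∠-82.6° V = 28.34 - j218.2 V.
Step 5 — Current: I = V / Z = 1.327 - j11.38 A = 11.46∠-83.4° A.
Step 6 — Complex power: S = V·I* = 2520 + j33.01 VA.
Step 7 — Real power: P = Re(S) = 2520 W.
Step 8 — Reactive power: Q = Im(S) = 33.01 VAR.
Step 9 — Apparent power: |S| = 2521 VA.
Step 10 — Power factor: PF = P/|S| = 0.9999 (lagging).

(a) P = 2520 W  (b) Q = 33.01 VAR  (c) S = 2521 VA  (d) PF = 0.9999 (lagging)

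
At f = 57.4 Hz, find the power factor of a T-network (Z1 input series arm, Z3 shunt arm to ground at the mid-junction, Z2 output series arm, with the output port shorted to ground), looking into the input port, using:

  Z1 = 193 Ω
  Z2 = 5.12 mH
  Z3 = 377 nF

Step 1 — Angular frequency: ω = 2π·f = 2π·57.4 = 360.7 rad/s.
Step 2 — Component impedances:
  Z1: Z = R = 193 Ω
  Z2: Z = jωL = j·360.7·0.00512 = 0 + j1.847 Ω
  Z3: Z = 1/(jωC) = -j/(ω·C) = 0 - j7355 Ω
Step 3 — With the output port shorted to ground, the output series arm Z2 runs from the junction to ground; the shunt arm Z3 also runs from the junction to ground. They appear in parallel: Z3 || Z2 = 0 + j1.847 Ω.
Step 4 — Series with input arm Z1: Z_in = Z1 + (Z3 || Z2) = 193 + j1.847 Ω = 193∠0.5° Ω.
Step 5 — Power factor: PF = cos(φ) = Re(Z)/|Z| = 193/193 = 1.
Step 6 — Type: Im(Z) = 1.847 ⇒ lagging (phase φ = 0.5°).

PF = 1 (lagging, φ = 0.5°)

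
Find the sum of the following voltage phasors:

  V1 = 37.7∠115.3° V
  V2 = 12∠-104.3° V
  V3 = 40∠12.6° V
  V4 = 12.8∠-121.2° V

Step 1 — Convert each phasor to rectangular form:
  V1 = 37.7·(cos(115.3°) + j·sin(115.3°)) = -16.11 + j34.08 V
  V2 = 12·(cos(-104.3°) + j·sin(-104.3°)) = -2.964 - j11.63 V
  V3 = 40·(cos(12.6°) + j·sin(12.6°)) = 39.04 + j8.726 V
  V4 = 12.8·(cos(-121.2°) + j·sin(-121.2°)) = -6.631 - j10.95 V
Step 2 — Sum components: V_total = 13.33 + j20.23 V.
Step 3 — Convert to polar: |V_total| = 24.23 V, ∠V_total = 56.6°.

V_total = 24.23∠56.6° V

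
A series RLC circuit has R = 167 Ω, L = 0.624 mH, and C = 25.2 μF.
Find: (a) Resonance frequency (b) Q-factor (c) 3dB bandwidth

Step 1 — Resonance: ω₀ = 1/√(LC) = 1/√(0.000624·2.52e-05) = 7975 rad/s.
Step 2 — f₀ = ω₀/(2π) = 1269 Hz.
Step 3 — Series Q: Q = ω₀L/R = 7975·0.000624/167 = 0.0298.
Step 4 — Bandwidth: Δω = ω₀/Q = 2.676e+05 rad/s; BW = Δω/(2π) = 4.259e+04 Hz.

(a) f₀ = 1269 Hz  (b) Q = 0.0298  (c) BW = 4.259e+04 Hz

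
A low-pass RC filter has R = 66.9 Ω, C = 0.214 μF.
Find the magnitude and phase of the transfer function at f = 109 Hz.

Step 1 — Angular frequency: ω = 2π·109 = 684.9 rad/s.
Step 2 — Transfer function: H(jω) = 1/(1 + jωRC).
Step 3 — Denominator: 1 + jωRC = 1 + j·684.9·66.9·2.14e-07 = 1 + j0.009805.
Step 4 — H = 0.9999 - j0.009804.
Step 5 — Magnitude: |H| = 1 (-0.0 dB); phase: φ = -0.6°.

|H| = 1 (-0.0 dB), φ = -0.6°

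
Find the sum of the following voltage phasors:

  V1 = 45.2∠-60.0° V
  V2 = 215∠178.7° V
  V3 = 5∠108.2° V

Step 1 — Convert each phasor to rectangular form:
  V1 = 45.2·(cos(-60.0°) + j·sin(-60.0°)) = 22.6 - j39.14 V
  V2 = 215·(cos(178.7°) + j·sin(178.7°)) = -214.9 + j4.878 V
  V3 = 5·(cos(108.2°) + j·sin(108.2°)) = -1.562 + j4.75 V
Step 2 — Sum components: V_total = -193.9 - j29.52 V.
Step 3 — Convert to polar: |V_total| = 196.1 V, ∠V_total = -171.3°.

V_total = 196.1∠-171.3° V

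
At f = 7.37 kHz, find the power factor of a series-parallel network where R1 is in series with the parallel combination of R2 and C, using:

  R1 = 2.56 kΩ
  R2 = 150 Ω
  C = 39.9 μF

Step 1 — Angular frequency: ω = 2π·f = 2π·7370 = 4.631e+04 rad/s.
Step 2 — Component impedances:
  R1: Z = R = 2560 Ω
  R2: Z = R = 150 Ω
  C: Z = 1/(jωC) = -j/(ω·C) = 0 - j0.5412 Ω
Step 3 — Parallel branch: R2 || C = 1/(1/R2 + 1/C) = 0.001953 - j0.5412 Ω.
Step 4 — Series with R1: Z_total = R1 + (R2 || C) = 2560 - j0.5412 Ω = 2560∠-0.0° Ω.
Step 5 — Power factor: PF = cos(φ) = Re(Z)/|Z| = 2560/2560 = 1.
Step 6 — Type: Im(Z) = -0.5412 ⇒ leading (phase φ = -0.0°).

PF = 1 (leading, φ = -0.0°)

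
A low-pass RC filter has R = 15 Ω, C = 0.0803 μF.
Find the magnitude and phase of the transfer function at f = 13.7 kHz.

Step 1 — Angular frequency: ω = 2π·1.37e+04 = 8.608e+04 rad/s.
Step 2 — Transfer function: H(jω) = 1/(1 + jωRC).
Step 3 — Denominator: 1 + jωRC = 1 + j·8.608e+04·15·8.03e-08 = 1 + j0.1037.
Step 4 — H = 0.9894 - j0.1026.
Step 5 — Magnitude: |H| = 0.9947 (-0.0 dB); phase: φ = -5.9°.

|H| = 0.9947 (-0.0 dB), φ = -5.9°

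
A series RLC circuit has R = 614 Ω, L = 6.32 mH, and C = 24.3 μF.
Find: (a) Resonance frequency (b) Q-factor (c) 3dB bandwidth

Step 1 — Resonance: ω₀ = 1/√(LC) = 1/√(0.00632·2.43e-05) = 2552 rad/s.
Step 2 — f₀ = ω₀/(2π) = 406.1 Hz.
Step 3 — Series Q: Q = ω₀L/R = 2552·0.00632/614 = 0.02627.
Step 4 — Bandwidth: Δω = ω₀/Q = 9.715e+04 rad/s; BW = Δω/(2π) = 1.546e+04 Hz.

(a) f₀ = 406.1 Hz  (b) Q = 0.02627  (c) BW = 1.546e+04 Hz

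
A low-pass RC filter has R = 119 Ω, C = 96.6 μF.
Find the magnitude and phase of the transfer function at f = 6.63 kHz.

Step 1 — Angular frequency: ω = 2π·6630 = 4.166e+04 rad/s.
Step 2 — Transfer function: H(jω) = 1/(1 + jωRC).
Step 3 — Denominator: 1 + jωRC = 1 + j·4.166e+04·119·9.66e-05 = 1 + j478.9.
Step 4 — H = 4.361e-06 - j0.002088.
Step 5 — Magnitude: |H| = 0.002088 (-53.6 dB); phase: φ = -89.9°.

|H| = 0.002088 (-53.6 dB), φ = -89.9°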